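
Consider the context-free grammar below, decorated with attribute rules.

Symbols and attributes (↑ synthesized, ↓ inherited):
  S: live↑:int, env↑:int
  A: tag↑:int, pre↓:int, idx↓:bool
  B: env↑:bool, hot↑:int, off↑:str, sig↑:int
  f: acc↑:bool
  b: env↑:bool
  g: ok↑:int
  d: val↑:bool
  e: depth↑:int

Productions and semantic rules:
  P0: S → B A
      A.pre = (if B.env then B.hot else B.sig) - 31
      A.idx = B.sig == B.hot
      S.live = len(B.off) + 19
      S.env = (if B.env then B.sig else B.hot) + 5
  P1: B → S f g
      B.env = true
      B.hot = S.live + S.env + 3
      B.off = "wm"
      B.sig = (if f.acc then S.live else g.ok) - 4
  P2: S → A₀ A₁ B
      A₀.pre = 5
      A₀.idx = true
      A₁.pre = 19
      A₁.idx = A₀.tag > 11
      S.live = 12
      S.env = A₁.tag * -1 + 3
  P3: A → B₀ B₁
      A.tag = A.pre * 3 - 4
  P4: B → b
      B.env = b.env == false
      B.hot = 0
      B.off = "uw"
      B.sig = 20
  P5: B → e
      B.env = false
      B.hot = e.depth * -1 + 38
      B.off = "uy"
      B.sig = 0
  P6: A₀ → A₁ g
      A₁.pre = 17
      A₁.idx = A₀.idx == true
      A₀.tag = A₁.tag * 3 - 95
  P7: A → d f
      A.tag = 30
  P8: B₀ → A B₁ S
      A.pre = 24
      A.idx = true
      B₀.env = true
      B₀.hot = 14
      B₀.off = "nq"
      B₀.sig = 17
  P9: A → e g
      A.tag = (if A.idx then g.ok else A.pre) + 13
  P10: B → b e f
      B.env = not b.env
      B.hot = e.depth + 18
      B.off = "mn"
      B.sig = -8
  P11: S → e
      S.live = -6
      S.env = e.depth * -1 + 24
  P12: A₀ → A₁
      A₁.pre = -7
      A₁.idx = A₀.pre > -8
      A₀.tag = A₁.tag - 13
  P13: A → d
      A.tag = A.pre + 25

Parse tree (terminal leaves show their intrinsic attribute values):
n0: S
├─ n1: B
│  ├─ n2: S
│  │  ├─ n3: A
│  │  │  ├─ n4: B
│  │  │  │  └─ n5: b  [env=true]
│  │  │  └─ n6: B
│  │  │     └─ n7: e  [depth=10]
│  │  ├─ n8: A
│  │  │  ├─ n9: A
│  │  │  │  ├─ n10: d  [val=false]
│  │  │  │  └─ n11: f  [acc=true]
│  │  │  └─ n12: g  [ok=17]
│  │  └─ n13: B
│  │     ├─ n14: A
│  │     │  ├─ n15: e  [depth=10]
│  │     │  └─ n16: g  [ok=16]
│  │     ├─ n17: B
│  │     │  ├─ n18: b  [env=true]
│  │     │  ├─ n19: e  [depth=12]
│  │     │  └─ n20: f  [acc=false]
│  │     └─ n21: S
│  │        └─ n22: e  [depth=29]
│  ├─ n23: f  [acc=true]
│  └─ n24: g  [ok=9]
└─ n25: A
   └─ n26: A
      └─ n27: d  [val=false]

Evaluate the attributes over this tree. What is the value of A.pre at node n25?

-8

1. n3.pre = 5  [5]
2. n3.idx = true  [true]
3. n5.env = true  [terminal]
4. n4.env = false  [b.env == false]
5. n4.hot = 0  [0]
6. n4.off = "uw"  ["uw"]
7. n4.sig = 20  [20]
8. n7.depth = 10  [terminal]
9. n6.env = false  [false]
10. n6.hot = 28  [e.depth * -1 + 38]
11. n6.off = "uy"  ["uy"]
12. n6.sig = 0  [0]
13. n3.tag = 11  [A.pre * 3 - 4]
14. n8.pre = 19  [19]
15. n8.idx = false  [A₀.tag > 11]
16. n9.pre = 17  [17]
17. n9.idx = false  [A₀.idx == true]
18. n10.val = false  [terminal]
19. n11.acc = true  [terminal]
20. n9.tag = 30  [30]
21. n12.ok = 17  [terminal]
22. n8.tag = -5  [A₁.tag * 3 - 95]
23. n14.pre = 24  [24]
24. n14.idx = true  [true]
25. n15.depth = 10  [terminal]
26. n16.ok = 16  [terminal]
27. n14.tag = 29  [(if A.idx then g.ok else A.pre) + 13]
28. n18.env = true  [terminal]
29. n19.depth = 12  [terminal]
30. n20.acc = false  [terminal]
31. n17.env = false  [not b.env]
32. n17.hot = 30  [e.depth + 18]
33. n17.off = "mn"  ["mn"]
34. n17.sig = -8  [-8]
35. n22.depth = 29  [terminal]
36. n21.live = -6  [-6]
37. n21.env = -5  [e.depth * -1 + 24]
38. n13.env = true  [true]
39. n13.hot = 14  [14]
40. n13.off = "nq"  ["nq"]
41. n13.sig = 17  [17]
42. n2.live = 12  [12]
43. n2.env = 8  [A₁.tag * -1 + 3]
44. n23.acc = true  [terminal]
45. n24.ok = 9  [terminal]
46. n1.env = true  [true]
47. n1.hot = 23  [S.live + S.env + 3]
48. n1.off = "wm"  ["wm"]
49. n1.sig = 8  [(if f.acc then S.live else g.ok) - 4]
50. n25.pre = -8  [(if B.env then B.hot else B.sig) - 31]
51. n25.idx = false  [B.sig == B.hot]
52. n26.pre = -7  [-7]
53. n26.idx = false  [A₀.pre > -8]
54. n27.val = false  [terminal]
55. n26.tag = 18  [A.pre + 25]
56. n25.tag = 5  [A₁.tag - 13]
57. n0.live = 21  [len(B.off) + 19]
58. n0.env = 13  [(if B.env then B.sig else B.hot) + 5]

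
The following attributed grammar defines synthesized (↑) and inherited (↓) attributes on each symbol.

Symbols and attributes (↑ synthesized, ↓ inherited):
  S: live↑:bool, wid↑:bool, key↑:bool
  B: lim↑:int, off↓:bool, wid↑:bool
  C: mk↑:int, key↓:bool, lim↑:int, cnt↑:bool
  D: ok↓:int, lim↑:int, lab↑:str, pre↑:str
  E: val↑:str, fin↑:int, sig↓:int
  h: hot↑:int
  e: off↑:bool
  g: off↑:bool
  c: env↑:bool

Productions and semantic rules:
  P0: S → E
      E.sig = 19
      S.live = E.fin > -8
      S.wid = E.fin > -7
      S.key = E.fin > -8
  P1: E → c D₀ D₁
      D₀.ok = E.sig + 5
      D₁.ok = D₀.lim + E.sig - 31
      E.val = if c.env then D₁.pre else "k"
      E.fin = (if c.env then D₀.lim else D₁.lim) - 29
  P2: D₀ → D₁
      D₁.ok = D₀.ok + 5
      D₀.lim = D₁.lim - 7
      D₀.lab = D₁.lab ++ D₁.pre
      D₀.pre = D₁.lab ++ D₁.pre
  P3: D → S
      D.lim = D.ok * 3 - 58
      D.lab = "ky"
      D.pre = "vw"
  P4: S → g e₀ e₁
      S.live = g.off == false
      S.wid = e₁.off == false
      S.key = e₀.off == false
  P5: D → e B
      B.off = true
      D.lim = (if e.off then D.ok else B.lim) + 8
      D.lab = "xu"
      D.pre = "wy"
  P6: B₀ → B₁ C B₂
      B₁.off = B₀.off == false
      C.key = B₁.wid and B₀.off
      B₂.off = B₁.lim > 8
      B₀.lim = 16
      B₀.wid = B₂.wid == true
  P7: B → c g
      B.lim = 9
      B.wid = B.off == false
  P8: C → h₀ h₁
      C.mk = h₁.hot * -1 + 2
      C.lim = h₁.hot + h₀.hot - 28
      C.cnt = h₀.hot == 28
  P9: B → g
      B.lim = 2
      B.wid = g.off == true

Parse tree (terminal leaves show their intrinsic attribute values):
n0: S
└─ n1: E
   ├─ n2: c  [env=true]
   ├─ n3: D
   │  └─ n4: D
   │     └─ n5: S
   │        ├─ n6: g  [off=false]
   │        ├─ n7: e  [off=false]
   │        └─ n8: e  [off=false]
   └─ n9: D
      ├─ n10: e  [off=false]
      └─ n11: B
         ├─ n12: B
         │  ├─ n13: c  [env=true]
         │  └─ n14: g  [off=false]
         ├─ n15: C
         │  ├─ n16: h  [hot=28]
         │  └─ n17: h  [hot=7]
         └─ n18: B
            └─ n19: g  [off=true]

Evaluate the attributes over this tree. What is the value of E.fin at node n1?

1. n1.sig = 19  [19]
2. n2.env = true  [terminal]
3. n3.ok = 24  [E.sig + 5]
4. n4.ok = 29  [D₀.ok + 5]
5. n6.off = false  [terminal]
6. n7.off = false  [terminal]
7. n8.off = false  [terminal]
8. n5.live = true  [g.off == false]
9. n5.wid = true  [e₁.off == false]
10. n5.key = true  [e₀.off == false]
11. n4.lim = 29  [D.ok * 3 - 58]
12. n4.lab = "ky"  ["ky"]
13. n4.pre = "vw"  ["vw"]
14. n3.lim = 22  [D₁.lim - 7]
15. n3.lab = "kyvw"  [D₁.lab ++ D₁.pre]
16. n3.pre = "kyvw"  [D₁.lab ++ D₁.pre]
17. n9.ok = 10  [D₀.lim + E.sig - 31]
18. n10.off = false  [terminal]
19. n11.off = true  [true]
20. n12.off = false  [B₀.off == false]
21. n13.env = true  [terminal]
22. n14.off = false  [terminal]
23. n12.lim = 9  [9]
24. n12.wid = true  [B.off == false]
25. n15.key = true  [B₁.wid and B₀.off]
26. n16.hot = 28  [terminal]
27. n17.hot = 7  [terminal]
28. n15.mk = -5  [h₁.hot * -1 + 2]
29. n15.lim = 7  [h₁.hot + h₀.hot - 28]
30. n15.cnt = true  [h₀.hot == 28]
31. n18.off = true  [B₁.lim > 8]
32. n19.off = true  [terminal]
33. n18.lim = 2  [2]
34. n18.wid = true  [g.off == true]
35. n11.lim = 16  [16]
36. n11.wid = true  [B₂.wid == true]
37. n9.lim = 24  [(if e.off then D.ok else B.lim) + 8]
38. n9.lab = "xu"  ["xu"]
39. n9.pre = "wy"  ["wy"]
40. n1.val = "wy"  [if c.env then D₁.pre else "k"]
41. n1.fin = -7  [(if c.env then D₀.lim else D₁.lim) - 29]
42. n0.live = true  [E.fin > -8]
43. n0.wid = false  [E.fin > -7]
44. n0.key = true  [E.fin > -8]

-7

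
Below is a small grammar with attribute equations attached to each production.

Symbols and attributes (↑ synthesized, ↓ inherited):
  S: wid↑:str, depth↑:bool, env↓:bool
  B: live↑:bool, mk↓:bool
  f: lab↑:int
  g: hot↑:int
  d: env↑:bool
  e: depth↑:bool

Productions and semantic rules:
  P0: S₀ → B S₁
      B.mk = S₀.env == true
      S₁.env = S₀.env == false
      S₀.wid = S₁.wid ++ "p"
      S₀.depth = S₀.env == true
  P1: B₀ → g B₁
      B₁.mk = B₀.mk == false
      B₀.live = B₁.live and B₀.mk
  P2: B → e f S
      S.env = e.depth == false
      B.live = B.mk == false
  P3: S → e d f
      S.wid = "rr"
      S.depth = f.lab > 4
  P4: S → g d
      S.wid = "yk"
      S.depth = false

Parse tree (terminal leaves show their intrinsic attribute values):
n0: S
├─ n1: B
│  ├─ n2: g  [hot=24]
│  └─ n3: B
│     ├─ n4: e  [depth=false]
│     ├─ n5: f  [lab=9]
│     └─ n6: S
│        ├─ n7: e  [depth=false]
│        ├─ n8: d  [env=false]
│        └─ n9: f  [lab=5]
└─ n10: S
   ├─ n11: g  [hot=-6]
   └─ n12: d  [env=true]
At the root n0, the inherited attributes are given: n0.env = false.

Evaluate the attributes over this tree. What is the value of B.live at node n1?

1. n0.env = false  [given at root]
2. n1.mk = false  [S₀.env == true]
3. n2.hot = 24  [terminal]
4. n3.mk = true  [B₀.mk == false]
5. n4.depth = false  [terminal]
6. n5.lab = 9  [terminal]
7. n6.env = true  [e.depth == false]
8. n7.depth = false  [terminal]
9. n8.env = false  [terminal]
10. n9.lab = 5  [terminal]
11. n6.wid = "rr"  ["rr"]
12. n6.depth = true  [f.lab > 4]
13. n3.live = false  [B.mk == false]
14. n1.live = false  [B₁.live and B₀.mk]
15. n10.env = true  [S₀.env == false]
16. n11.hot = -6  [terminal]
17. n12.env = true  [terminal]
18. n10.wid = "yk"  ["yk"]
19. n10.depth = false  [false]
20. n0.wid = "ykp"  [S₁.wid ++ "p"]
21. n0.depth = false  [S₀.env == true]

false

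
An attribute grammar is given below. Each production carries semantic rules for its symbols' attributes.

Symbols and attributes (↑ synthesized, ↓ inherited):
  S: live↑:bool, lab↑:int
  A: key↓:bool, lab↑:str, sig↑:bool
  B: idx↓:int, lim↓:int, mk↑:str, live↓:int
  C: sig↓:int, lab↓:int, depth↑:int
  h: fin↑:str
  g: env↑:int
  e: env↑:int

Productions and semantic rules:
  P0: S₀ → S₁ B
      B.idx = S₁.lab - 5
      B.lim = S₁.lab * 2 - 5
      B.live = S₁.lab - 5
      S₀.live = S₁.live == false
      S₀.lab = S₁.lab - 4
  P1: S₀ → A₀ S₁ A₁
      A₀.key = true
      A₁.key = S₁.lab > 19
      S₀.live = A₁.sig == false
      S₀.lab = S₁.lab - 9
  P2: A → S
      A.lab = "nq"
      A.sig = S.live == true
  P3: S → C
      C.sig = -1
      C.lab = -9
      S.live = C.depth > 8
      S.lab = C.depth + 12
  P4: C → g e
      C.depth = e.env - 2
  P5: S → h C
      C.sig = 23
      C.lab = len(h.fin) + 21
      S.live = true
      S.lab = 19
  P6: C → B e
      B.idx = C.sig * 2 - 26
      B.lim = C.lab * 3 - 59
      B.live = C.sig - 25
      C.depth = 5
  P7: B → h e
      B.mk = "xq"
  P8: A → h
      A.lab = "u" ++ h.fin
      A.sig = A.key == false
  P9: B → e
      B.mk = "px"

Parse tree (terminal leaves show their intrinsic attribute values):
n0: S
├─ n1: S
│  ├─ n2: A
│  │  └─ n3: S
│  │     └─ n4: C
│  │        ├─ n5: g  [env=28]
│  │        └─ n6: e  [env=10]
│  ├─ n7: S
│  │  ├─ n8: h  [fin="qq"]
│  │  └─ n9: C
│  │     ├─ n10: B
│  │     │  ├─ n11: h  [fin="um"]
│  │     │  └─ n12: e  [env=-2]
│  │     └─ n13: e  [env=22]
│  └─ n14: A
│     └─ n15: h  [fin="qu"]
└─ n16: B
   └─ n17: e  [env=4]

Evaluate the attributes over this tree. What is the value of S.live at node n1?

false

1. n2.key = true  [true]
2. n4.sig = -1  [-1]
3. n4.lab = -9  [-9]
4. n5.env = 28  [terminal]
5. n6.env = 10  [terminal]
6. n4.depth = 8  [e.env - 2]
7. n3.live = false  [C.depth > 8]
8. n3.lab = 20  [C.depth + 12]
9. n2.lab = "nq"  ["nq"]
10. n2.sig = false  [S.live == true]
11. n8.fin = "qq"  [terminal]
12. n9.sig = 23  [23]
13. n9.lab = 23  [len(h.fin) + 21]
14. n10.idx = 20  [C.sig * 2 - 26]
15. n10.lim = 10  [C.lab * 3 - 59]
16. n10.live = -2  [C.sig - 25]
17. n11.fin = "um"  [terminal]
18. n12.env = -2  [terminal]
19. n10.mk = "xq"  ["xq"]
20. n13.env = 22  [terminal]
21. n9.depth = 5  [5]
22. n7.live = true  [true]
23. n7.lab = 19  [19]
24. n14.key = false  [S₁.lab > 19]
25. n15.fin = "qu"  [terminal]
26. n14.lab = "uqu"  ["u" ++ h.fin]
27. n14.sig = true  [A.key == false]
28. n1.live = false  [A₁.sig == false]
29. n1.lab = 10  [S₁.lab - 9]
30. n16.idx = 5  [S₁.lab - 5]
31. n16.lim = 15  [S₁.lab * 2 - 5]
32. n16.live = 5  [S₁.lab - 5]
33. n17.env = 4  [terminal]
34. n16.mk = "px"  ["px"]
35. n0.live = true  [S₁.live == false]
36. n0.lab = 6  [S₁.lab - 4]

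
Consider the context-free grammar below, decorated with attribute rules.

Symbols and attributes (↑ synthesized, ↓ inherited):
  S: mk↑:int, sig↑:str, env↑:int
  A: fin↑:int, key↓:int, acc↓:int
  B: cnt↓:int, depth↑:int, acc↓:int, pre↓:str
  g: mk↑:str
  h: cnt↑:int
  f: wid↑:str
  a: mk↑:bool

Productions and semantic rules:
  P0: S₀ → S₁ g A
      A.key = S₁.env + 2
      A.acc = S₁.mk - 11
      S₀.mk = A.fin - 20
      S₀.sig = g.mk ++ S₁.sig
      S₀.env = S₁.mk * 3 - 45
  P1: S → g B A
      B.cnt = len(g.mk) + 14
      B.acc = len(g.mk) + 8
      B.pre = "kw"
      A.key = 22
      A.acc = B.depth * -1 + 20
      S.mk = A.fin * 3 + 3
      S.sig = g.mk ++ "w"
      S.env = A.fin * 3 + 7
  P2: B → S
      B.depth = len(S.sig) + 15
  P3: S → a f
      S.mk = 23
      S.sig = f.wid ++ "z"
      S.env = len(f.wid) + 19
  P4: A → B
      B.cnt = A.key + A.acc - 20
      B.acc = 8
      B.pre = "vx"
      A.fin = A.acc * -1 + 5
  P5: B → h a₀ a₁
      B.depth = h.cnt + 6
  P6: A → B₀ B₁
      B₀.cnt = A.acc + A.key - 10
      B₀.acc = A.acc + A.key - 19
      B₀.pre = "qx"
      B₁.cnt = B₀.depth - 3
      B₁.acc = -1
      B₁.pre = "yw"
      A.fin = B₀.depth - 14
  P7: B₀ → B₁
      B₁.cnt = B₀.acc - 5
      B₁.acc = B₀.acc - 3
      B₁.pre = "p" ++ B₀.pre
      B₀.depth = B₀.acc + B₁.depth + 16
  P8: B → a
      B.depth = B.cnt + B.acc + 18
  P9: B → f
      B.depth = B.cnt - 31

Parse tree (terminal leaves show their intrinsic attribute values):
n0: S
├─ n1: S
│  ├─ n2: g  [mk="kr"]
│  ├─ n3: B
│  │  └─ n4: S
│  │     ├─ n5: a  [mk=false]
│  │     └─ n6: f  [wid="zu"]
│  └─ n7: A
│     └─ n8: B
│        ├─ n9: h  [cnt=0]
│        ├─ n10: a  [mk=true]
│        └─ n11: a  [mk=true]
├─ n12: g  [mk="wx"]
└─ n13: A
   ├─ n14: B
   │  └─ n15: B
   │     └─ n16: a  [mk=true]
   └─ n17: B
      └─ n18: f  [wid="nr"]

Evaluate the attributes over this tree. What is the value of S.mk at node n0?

-8

1. n2.mk = "kr"  [terminal]
2. n3.cnt = 16  [len(g.mk) + 14]
3. n3.acc = 10  [len(g.mk) + 8]
4. n3.pre = "kw"  ["kw"]
5. n5.mk = false  [terminal]
6. n6.wid = "zu"  [terminal]
7. n4.mk = 23  [23]
8. n4.sig = "zuz"  [f.wid ++ "z"]
9. n4.env = 21  [len(f.wid) + 19]
10. n3.depth = 18  [len(S.sig) + 15]
11. n7.key = 22  [22]
12. n7.acc = 2  [B.depth * -1 + 20]
13. n8.cnt = 4  [A.key + A.acc - 20]
14. n8.acc = 8  [8]
15. n8.pre = "vx"  ["vx"]
16. n9.cnt = 0  [terminal]
17. n10.mk = true  [terminal]
18. n11.mk = true  [terminal]
19. n8.depth = 6  [h.cnt + 6]
20. n7.fin = 3  [A.acc * -1 + 5]
21. n1.mk = 12  [A.fin * 3 + 3]
22. n1.sig = "krw"  [g.mk ++ "w"]
23. n1.env = 16  [A.fin * 3 + 7]
24. n12.mk = "wx"  [terminal]
25. n13.key = 18  [S₁.env + 2]
26. n13.acc = 1  [S₁.mk - 11]
27. n14.cnt = 9  [A.acc + A.key - 10]
28. n14.acc = 0  [A.acc + A.key - 19]
29. n14.pre = "qx"  ["qx"]
30. n15.cnt = -5  [B₀.acc - 5]
31. n15.acc = -3  [B₀.acc - 3]
32. n15.pre = "pqx"  ["p" ++ B₀.pre]
33. n16.mk = true  [terminal]
34. n15.depth = 10  [B.cnt + B.acc + 18]
35. n14.depth = 26  [B₀.acc + B₁.depth + 16]
36. n17.cnt = 23  [B₀.depth - 3]
37. n17.acc = -1  [-1]
38. n17.pre = "yw"  ["yw"]
39. n18.wid = "nr"  [terminal]
40. n17.depth = -8  [B.cnt - 31]
41. n13.fin = 12  [B₀.depth - 14]
42. n0.mk = -8  [A.fin - 20]
43. n0.sig = "wxkrw"  [g.mk ++ S₁.sig]
44. n0.env = -9  [S₁.mk * 3 - 45]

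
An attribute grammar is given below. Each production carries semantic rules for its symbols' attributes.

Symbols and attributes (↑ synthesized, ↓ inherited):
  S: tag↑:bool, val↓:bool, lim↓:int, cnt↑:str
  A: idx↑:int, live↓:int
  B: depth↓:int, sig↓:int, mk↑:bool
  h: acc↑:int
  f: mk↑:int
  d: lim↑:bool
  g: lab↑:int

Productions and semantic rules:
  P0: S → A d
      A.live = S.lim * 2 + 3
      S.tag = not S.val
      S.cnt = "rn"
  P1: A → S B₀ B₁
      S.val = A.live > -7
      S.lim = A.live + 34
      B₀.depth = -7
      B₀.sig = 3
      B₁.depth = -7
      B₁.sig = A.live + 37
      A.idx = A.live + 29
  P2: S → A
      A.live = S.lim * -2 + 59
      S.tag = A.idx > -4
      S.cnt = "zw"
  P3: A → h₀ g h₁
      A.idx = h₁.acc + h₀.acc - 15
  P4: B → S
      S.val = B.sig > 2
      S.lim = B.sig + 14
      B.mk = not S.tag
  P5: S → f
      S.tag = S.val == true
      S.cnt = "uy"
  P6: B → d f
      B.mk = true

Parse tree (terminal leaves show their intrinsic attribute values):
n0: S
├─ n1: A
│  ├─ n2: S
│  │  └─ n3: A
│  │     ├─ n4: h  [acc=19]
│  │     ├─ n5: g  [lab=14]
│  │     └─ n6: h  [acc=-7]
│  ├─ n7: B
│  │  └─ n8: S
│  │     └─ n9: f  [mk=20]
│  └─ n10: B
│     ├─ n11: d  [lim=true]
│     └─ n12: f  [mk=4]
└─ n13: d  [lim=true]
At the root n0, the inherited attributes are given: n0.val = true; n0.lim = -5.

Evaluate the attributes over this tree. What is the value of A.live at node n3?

1. n0.val = true  [given at root]
2. n0.lim = -5  [given at root]
3. n1.live = -7  [S.lim * 2 + 3]
4. n2.val = false  [A.live > -7]
5. n2.lim = 27  [A.live + 34]
6. n3.live = 5  [S.lim * -2 + 59]
7. n4.acc = 19  [terminal]
8. n5.lab = 14  [terminal]
9. n6.acc = -7  [terminal]
10. n3.idx = -3  [h₁.acc + h₀.acc - 15]
11. n2.tag = true  [A.idx > -4]
12. n2.cnt = "zw"  ["zw"]
13. n7.depth = -7  [-7]
14. n7.sig = 3  [3]
15. n8.val = true  [B.sig > 2]
16. n8.lim = 17  [B.sig + 14]
17. n9.mk = 20  [terminal]
18. n8.tag = true  [S.val == true]
19. n8.cnt = "uy"  ["uy"]
20. n7.mk = false  [not S.tag]
21. n10.depth = -7  [-7]
22. n10.sig = 30  [A.live + 37]
23. n11.lim = true  [terminal]
24. n12.mk = 4  [terminal]
25. n10.mk = true  [true]
26. n1.idx = 22  [A.live + 29]
27. n13.lim = true  [terminal]
28. n0.tag = false  [not S.val]
29. n0.cnt = "rn"  ["rn"]

5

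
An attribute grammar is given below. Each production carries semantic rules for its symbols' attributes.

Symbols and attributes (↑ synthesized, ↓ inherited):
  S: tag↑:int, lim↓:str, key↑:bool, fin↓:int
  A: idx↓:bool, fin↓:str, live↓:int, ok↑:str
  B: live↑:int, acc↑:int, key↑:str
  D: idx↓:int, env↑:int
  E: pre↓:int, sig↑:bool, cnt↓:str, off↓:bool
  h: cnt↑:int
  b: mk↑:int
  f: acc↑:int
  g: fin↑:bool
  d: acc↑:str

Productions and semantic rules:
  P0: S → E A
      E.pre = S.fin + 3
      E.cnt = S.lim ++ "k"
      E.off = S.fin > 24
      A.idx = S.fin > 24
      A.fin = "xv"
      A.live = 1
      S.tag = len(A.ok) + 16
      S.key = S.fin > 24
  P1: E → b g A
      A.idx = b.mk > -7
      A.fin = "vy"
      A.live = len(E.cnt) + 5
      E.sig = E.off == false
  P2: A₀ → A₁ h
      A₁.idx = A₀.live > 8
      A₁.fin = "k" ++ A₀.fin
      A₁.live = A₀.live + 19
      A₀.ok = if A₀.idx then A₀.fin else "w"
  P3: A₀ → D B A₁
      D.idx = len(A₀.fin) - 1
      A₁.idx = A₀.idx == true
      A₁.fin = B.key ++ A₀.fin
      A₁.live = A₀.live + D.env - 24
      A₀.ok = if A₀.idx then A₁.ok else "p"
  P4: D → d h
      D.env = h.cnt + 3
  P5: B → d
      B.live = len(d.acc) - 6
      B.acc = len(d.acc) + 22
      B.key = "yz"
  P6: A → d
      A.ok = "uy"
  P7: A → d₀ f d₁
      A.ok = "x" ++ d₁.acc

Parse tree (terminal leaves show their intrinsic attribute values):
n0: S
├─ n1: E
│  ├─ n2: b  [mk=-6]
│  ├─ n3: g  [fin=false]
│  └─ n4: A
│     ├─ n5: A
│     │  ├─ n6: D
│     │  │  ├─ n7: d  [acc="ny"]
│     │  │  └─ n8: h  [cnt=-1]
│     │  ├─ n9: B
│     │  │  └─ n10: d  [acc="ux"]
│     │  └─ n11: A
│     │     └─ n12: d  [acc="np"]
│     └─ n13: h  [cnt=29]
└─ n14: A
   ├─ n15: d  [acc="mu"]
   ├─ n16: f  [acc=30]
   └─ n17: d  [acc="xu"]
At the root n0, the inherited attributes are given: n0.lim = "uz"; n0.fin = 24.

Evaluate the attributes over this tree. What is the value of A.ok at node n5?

"p"

1. n0.lim = "uz"  [given at root]
2. n0.fin = 24  [given at root]
3. n1.pre = 27  [S.fin + 3]
4. n1.cnt = "uzk"  [S.lim ++ "k"]
5. n1.off = false  [S.fin > 24]
6. n2.mk = -6  [terminal]
7. n3.fin = false  [terminal]
8. n4.idx = true  [b.mk > -7]
9. n4.fin = "vy"  ["vy"]
10. n4.live = 8  [len(E.cnt) + 5]
11. n5.idx = false  [A₀.live > 8]
12. n5.fin = "kvy"  ["k" ++ A₀.fin]
13. n5.live = 27  [A₀.live + 19]
14. n6.idx = 2  [len(A₀.fin) - 1]
15. n7.acc = "ny"  [terminal]
16. n8.cnt = -1  [terminal]
17. n6.env = 2  [h.cnt + 3]
18. n10.acc = "ux"  [terminal]
19. n9.live = -4  [len(d.acc) - 6]
20. n9.acc = 24  [len(d.acc) + 22]
21. n9.key = "yz"  ["yz"]
22. n11.idx = false  [A₀.idx == true]
23. n11.fin = "yzkvy"  [B.key ++ A₀.fin]
24. n11.live = 5  [A₀.live + D.env - 24]
25. n12.acc = "np"  [terminal]
26. n11.ok = "uy"  ["uy"]
27. n5.ok = "p"  [if A₀.idx then A₁.ok else "p"]
28. n13.cnt = 29  [terminal]
29. n4.ok = "vy"  [if A₀.idx then A₀.fin else "w"]
30. n1.sig = true  [E.off == false]
31. n14.idx = false  [S.fin > 24]
32. n14.fin = "xv"  ["xv"]
33. n14.live = 1  [1]
34. n15.acc = "mu"  [terminal]
35. n16.acc = 30  [terminal]
36. n17.acc = "xu"  [terminal]
37. n14.ok = "xxu"  ["x" ++ d₁.acc]
38. n0.tag = 19  [len(A.ok) + 16]
39. n0.key = false  [S.fin > 24]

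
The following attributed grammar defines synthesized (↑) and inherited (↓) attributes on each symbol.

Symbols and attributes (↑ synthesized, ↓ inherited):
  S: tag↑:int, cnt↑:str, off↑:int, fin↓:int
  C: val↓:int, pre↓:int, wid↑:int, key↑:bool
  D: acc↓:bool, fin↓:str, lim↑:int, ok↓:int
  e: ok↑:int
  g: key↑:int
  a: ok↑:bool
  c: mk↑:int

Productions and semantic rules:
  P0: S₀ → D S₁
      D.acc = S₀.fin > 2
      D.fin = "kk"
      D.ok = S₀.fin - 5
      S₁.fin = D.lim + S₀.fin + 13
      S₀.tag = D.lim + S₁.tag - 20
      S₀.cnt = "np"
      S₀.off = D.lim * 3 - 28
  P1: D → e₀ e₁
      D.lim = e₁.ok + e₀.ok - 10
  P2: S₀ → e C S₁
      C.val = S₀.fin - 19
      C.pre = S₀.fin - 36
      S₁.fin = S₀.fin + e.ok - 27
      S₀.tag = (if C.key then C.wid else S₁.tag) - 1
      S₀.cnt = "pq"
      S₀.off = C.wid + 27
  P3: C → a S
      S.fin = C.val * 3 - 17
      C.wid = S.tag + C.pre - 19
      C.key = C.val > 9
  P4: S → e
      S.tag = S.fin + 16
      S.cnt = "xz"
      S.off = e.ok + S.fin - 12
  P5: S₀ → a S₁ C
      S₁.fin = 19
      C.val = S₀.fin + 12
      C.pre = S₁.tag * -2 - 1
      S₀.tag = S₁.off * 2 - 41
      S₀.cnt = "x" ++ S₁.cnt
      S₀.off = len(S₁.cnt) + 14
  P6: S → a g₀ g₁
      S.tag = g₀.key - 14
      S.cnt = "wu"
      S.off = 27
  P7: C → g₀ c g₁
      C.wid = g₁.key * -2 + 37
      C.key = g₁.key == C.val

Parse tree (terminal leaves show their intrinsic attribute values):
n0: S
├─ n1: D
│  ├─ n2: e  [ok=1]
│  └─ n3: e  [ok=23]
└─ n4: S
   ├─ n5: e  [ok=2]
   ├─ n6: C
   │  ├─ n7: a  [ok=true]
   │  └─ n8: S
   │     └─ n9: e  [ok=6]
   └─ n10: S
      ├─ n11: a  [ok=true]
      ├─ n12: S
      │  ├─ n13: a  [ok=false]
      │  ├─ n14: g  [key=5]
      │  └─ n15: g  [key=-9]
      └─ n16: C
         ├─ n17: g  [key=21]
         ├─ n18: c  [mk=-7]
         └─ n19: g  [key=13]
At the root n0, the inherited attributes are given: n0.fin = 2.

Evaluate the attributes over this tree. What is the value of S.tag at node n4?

1. n0.fin = 2  [given at root]
2. n1.acc = false  [S₀.fin > 2]
3. n1.fin = "kk"  ["kk"]
4. n1.ok = -3  [S₀.fin - 5]
5. n2.ok = 1  [terminal]
6. n3.ok = 23  [terminal]
7. n1.lim = 14  [e₁.ok + e₀.ok - 10]
8. n4.fin = 29  [D.lim + S₀.fin + 13]
9. n5.ok = 2  [terminal]
10. n6.val = 10  [S₀.fin - 19]
11. n6.pre = -7  [S₀.fin - 36]
12. n7.ok = true  [terminal]
13. n8.fin = 13  [C.val * 3 - 17]
14. n9.ok = 6  [terminal]
15. n8.tag = 29  [S.fin + 16]
16. n8.cnt = "xz"  ["xz"]
17. n8.off = 7  [e.ok + S.fin - 12]
18. n6.wid = 3  [S.tag + C.pre - 19]
19. n6.key = true  [C.val > 9]
20. n10.fin = 4  [S₀.fin + e.ok - 27]
21. n11.ok = true  [terminal]
22. n12.fin = 19  [19]
23. n13.ok = false  [terminal]
24. n14.key = 5  [terminal]
25. n15.key = -9  [terminal]
26. n12.tag = -9  [g₀.key - 14]
27. n12.cnt = "wu"  ["wu"]
28. n12.off = 27  [27]
29. n16.val = 16  [S₀.fin + 12]
30. n16.pre = 17  [S₁.tag * -2 - 1]
31. n17.key = 21  [terminal]
32. n18.mk = -7  [terminal]
33. n19.key = 13  [terminal]
34. n16.wid = 11  [g₁.key * -2 + 37]
35. n16.key = false  [g₁.key == C.val]
36. n10.tag = 13  [S₁.off * 2 - 41]
37. n10.cnt = "xwu"  ["x" ++ S₁.cnt]
38. n10.off = 16  [len(S₁.cnt) + 14]
39. n4.tag = 2  [(if C.key then C.wid else S₁.tag) - 1]
40. n4.cnt = "pq"  ["pq"]
41. n4.off = 30  [C.wid + 27]
42. n0.tag = -4  [D.lim + S₁.tag - 20]
43. n0.cnt = "np"  ["np"]
44. n0.off = 14  [D.lim * 3 - 28]

2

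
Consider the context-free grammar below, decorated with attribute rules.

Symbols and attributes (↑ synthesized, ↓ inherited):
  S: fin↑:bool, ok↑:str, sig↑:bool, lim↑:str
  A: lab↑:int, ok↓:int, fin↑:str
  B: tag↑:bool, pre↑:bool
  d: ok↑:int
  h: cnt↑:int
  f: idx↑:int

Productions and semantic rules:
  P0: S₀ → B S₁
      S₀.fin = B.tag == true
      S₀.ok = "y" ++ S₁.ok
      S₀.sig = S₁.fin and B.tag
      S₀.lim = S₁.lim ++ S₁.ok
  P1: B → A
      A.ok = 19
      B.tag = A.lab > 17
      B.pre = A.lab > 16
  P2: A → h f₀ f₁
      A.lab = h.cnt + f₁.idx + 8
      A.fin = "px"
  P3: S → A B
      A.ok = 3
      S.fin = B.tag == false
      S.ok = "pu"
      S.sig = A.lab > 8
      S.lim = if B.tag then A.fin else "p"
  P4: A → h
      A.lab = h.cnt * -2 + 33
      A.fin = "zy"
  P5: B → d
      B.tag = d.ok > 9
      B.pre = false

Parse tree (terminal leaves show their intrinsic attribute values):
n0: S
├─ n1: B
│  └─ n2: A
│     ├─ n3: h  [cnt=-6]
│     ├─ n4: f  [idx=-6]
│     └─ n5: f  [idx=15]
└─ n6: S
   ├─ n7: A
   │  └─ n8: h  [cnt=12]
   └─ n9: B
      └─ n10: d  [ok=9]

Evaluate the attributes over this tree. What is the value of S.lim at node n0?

"ppu"

1. n2.ok = 19  [19]
2. n3.cnt = -6  [terminal]
3. n4.idx = -6  [terminal]
4. n5.idx = 15  [terminal]
5. n2.lab = 17  [h.cnt + f₁.idx + 8]
6. n2.fin = "px"  ["px"]
7. n1.tag = false  [A.lab > 17]
8. n1.pre = true  [A.lab > 16]
9. n7.ok = 3  [3]
10. n8.cnt = 12  [terminal]
11. n7.lab = 9  [h.cnt * -2 + 33]
12. n7.fin = "zy"  ["zy"]
13. n10.ok = 9  [terminal]
14. n9.tag = false  [d.ok > 9]
15. n9.pre = false  [false]
16. n6.fin = true  [B.tag == false]
17. n6.ok = "pu"  ["pu"]
18. n6.sig = true  [A.lab > 8]
19. n6.lim = "p"  [if B.tag then A.fin else "p"]
20. n0.fin = false  [B.tag == true]
21. n0.ok = "ypu"  ["y" ++ S₁.ok]
22. n0.sig = false  [S₁.fin and B.tag]
23. n0.lim = "ppu"  [S₁.lim ++ S₁.ok]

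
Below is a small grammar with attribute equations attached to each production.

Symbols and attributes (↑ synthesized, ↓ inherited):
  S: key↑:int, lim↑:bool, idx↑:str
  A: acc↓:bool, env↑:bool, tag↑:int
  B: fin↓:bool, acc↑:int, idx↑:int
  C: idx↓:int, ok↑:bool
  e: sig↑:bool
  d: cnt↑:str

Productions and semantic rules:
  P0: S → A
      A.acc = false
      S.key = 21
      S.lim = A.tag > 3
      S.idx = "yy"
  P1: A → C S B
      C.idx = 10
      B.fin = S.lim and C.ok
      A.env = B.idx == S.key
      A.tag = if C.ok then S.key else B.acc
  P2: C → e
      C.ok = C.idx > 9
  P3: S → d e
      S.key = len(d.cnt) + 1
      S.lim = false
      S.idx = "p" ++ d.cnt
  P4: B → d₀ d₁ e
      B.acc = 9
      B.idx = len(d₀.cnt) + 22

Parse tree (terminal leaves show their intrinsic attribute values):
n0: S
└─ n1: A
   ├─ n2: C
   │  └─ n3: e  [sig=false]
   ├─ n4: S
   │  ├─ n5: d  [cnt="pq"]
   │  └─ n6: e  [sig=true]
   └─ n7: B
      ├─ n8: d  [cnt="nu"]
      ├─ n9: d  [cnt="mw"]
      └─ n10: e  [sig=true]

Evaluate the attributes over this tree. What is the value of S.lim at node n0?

1. n1.acc = false  [false]
2. n2.idx = 10  [10]
3. n3.sig = false  [terminal]
4. n2.ok = true  [C.idx > 9]
5. n5.cnt = "pq"  [terminal]
6. n6.sig = true  [terminal]
7. n4.key = 3  [len(d.cnt) + 1]
8. n4.lim = false  [false]
9. n4.idx = "ppq"  ["p" ++ d.cnt]
10. n7.fin = false  [S.lim and C.ok]
11. n8.cnt = "nu"  [terminal]
12. n9.cnt = "mw"  [terminal]
13. n10.sig = true  [terminal]
14. n7.acc = 9  [9]
15. n7.idx = 24  [len(d₀.cnt) + 22]
16. n1.env = false  [B.idx == S.key]
17. n1.tag = 3  [if C.ok then S.key else B.acc]
18. n0.key = 21  [21]
19. n0.lim = false  [A.tag > 3]
20. n0.idx = "yy"  ["yy"]

false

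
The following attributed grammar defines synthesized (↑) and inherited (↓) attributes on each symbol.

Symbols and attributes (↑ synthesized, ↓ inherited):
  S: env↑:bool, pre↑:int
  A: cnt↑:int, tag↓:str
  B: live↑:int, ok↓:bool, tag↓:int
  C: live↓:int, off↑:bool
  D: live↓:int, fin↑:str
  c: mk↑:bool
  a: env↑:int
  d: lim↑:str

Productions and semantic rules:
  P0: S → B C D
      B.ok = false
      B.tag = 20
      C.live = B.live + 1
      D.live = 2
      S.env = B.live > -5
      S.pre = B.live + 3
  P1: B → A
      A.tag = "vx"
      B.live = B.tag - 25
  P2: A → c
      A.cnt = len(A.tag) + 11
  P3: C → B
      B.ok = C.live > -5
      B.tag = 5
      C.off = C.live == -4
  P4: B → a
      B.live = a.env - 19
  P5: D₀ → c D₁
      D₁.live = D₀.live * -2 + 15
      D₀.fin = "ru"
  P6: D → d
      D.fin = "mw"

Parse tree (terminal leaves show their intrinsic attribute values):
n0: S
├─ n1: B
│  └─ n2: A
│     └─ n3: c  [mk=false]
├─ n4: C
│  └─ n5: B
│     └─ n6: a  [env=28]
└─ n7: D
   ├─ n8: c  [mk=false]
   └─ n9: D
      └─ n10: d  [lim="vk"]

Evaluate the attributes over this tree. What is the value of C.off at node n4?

true

1. n1.ok = false  [false]
2. n1.tag = 20  [20]
3. n2.tag = "vx"  ["vx"]
4. n3.mk = false  [terminal]
5. n2.cnt = 13  [len(A.tag) + 11]
6. n1.live = -5  [B.tag - 25]
7. n4.live = -4  [B.live + 1]
8. n5.ok = true  [C.live > -5]
9. n5.tag = 5  [5]
10. n6.env = 28  [terminal]
11. n5.live = 9  [a.env - 19]
12. n4.off = true  [C.live == -4]
13. n7.live = 2  [2]
14. n8.mk = false  [terminal]
15. n9.live = 11  [D₀.live * -2 + 15]
16. n10.lim = "vk"  [terminal]
17. n9.fin = "mw"  ["mw"]
18. n7.fin = "ru"  ["ru"]
19. n0.env = false  [B.live > -5]
20. n0.pre = -2  [B.live + 3]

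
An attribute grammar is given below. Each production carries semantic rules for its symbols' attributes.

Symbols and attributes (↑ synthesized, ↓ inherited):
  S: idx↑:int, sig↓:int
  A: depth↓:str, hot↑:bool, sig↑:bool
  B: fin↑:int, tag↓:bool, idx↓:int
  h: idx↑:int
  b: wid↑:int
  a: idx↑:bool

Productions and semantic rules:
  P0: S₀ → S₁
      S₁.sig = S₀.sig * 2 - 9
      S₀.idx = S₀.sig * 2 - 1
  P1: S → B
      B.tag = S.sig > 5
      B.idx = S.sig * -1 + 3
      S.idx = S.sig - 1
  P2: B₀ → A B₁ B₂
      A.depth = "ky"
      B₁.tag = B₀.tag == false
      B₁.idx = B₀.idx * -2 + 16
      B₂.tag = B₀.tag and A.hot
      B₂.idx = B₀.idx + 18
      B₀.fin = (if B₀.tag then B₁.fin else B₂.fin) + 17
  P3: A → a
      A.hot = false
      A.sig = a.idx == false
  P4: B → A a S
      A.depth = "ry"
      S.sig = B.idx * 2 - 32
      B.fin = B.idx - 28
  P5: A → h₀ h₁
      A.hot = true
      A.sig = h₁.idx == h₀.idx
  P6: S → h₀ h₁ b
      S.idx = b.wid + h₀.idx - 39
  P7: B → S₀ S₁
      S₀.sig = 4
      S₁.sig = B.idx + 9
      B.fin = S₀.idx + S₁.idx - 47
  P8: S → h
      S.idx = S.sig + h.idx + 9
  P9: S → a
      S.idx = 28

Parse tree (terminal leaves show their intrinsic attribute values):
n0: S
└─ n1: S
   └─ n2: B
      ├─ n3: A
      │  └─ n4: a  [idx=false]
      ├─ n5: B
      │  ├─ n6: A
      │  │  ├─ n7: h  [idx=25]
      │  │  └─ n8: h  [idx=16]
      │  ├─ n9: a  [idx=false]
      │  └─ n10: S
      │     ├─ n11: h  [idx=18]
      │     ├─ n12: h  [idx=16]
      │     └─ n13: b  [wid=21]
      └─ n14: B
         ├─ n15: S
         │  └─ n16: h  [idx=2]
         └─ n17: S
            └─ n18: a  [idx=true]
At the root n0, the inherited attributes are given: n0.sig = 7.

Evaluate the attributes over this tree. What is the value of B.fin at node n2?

13

1. n0.sig = 7  [given at root]
2. n1.sig = 5  [S₀.sig * 2 - 9]
3. n2.tag = false  [S.sig > 5]
4. n2.idx = -2  [S.sig * -1 + 3]
5. n3.depth = "ky"  ["ky"]
6. n4.idx = false  [terminal]
7. n3.hot = false  [false]
8. n3.sig = true  [a.idx == false]
9. n5.tag = true  [B₀.tag == false]
10. n5.idx = 20  [B₀.idx * -2 + 16]
11. n6.depth = "ry"  ["ry"]
12. n7.idx = 25  [terminal]
13. n8.idx = 16  [terminal]
14. n6.hot = true  [true]
15. n6.sig = false  [h₁.idx == h₀.idx]
16. n9.idx = false  [terminal]
17. n10.sig = 8  [B.idx * 2 - 32]
18. n11.idx = 18  [terminal]
19. n12.idx = 16  [terminal]
20. n13.wid = 21  [terminal]
21. n10.idx = 0  [b.wid + h₀.idx - 39]
22. n5.fin = -8  [B.idx - 28]
23. n14.tag = false  [B₀.tag and A.hot]
24. n14.idx = 16  [B₀.idx + 18]
25. n15.sig = 4  [4]
26. n16.idx = 2  [terminal]
27. n15.idx = 15  [S.sig + h.idx + 9]
28. n17.sig = 25  [B.idx + 9]
29. n18.idx = true  [terminal]
30. n17.idx = 28  [28]
31. n14.fin = -4  [S₀.idx + S₁.idx - 47]
32. n2.fin = 13  [(if B₀.tag then B₁.fin else B₂.fin) + 17]
33. n1.idx = 4  [S.sig - 1]
34. n0.idx = 13  [S₀.sig * 2 - 1]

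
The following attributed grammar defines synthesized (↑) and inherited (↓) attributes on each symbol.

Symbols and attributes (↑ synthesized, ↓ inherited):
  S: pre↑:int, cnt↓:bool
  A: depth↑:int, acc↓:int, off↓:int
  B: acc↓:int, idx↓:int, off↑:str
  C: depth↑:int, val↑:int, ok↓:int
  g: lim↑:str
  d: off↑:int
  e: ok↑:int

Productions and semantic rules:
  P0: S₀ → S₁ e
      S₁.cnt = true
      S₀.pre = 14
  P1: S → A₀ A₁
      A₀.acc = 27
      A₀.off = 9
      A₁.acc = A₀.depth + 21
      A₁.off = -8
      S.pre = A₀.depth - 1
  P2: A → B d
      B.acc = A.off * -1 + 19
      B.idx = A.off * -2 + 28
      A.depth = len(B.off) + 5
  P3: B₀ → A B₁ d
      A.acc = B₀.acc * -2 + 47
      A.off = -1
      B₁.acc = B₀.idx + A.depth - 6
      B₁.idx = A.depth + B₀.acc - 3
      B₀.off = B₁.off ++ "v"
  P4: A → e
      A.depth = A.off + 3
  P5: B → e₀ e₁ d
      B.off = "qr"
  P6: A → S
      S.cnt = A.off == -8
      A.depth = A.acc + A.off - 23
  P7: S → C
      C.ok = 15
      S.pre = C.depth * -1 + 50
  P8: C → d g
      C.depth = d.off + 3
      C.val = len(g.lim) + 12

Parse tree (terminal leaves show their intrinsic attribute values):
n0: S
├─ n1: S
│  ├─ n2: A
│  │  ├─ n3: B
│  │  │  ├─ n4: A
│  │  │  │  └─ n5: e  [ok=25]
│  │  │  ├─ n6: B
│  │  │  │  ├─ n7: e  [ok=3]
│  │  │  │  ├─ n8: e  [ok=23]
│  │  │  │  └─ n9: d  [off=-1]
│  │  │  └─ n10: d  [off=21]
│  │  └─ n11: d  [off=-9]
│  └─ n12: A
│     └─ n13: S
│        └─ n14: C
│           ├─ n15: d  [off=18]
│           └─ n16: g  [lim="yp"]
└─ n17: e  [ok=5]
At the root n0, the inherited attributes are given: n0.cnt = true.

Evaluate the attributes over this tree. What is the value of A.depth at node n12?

-2

1. n0.cnt = true  [given at root]
2. n1.cnt = true  [true]
3. n2.acc = 27  [27]
4. n2.off = 9  [9]
5. n3.acc = 10  [A.off * -1 + 19]
6. n3.idx = 10  [A.off * -2 + 28]
7. n4.acc = 27  [B₀.acc * -2 + 47]
8. n4.off = -1  [-1]
9. n5.ok = 25  [terminal]
10. n4.depth = 2  [A.off + 3]
11. n6.acc = 6  [B₀.idx + A.depth - 6]
12. n6.idx = 9  [A.depth + B₀.acc - 3]
13. n7.ok = 3  [terminal]
14. n8.ok = 23  [terminal]
15. n9.off = -1  [terminal]
16. n6.off = "qr"  ["qr"]
17. n10.off = 21  [terminal]
18. n3.off = "qrv"  [B₁.off ++ "v"]
19. n11.off = -9  [terminal]
20. n2.depth = 8  [len(B.off) + 5]
21. n12.acc = 29  [A₀.depth + 21]
22. n12.off = -8  [-8]
23. n13.cnt = true  [A.off == -8]
24. n14.ok = 15  [15]
25. n15.off = 18  [terminal]
26. n16.lim = "yp"  [terminal]
27. n14.depth = 21  [d.off + 3]
28. n14.val = 14  [len(g.lim) + 12]
29. n13.pre = 29  [C.depth * -1 + 50]
30. n12.depth = -2  [A.acc + A.off - 23]
31. n1.pre = 7  [A₀.depth - 1]
32. n17.ok = 5  [terminal]
33. n0.pre = 14  [14]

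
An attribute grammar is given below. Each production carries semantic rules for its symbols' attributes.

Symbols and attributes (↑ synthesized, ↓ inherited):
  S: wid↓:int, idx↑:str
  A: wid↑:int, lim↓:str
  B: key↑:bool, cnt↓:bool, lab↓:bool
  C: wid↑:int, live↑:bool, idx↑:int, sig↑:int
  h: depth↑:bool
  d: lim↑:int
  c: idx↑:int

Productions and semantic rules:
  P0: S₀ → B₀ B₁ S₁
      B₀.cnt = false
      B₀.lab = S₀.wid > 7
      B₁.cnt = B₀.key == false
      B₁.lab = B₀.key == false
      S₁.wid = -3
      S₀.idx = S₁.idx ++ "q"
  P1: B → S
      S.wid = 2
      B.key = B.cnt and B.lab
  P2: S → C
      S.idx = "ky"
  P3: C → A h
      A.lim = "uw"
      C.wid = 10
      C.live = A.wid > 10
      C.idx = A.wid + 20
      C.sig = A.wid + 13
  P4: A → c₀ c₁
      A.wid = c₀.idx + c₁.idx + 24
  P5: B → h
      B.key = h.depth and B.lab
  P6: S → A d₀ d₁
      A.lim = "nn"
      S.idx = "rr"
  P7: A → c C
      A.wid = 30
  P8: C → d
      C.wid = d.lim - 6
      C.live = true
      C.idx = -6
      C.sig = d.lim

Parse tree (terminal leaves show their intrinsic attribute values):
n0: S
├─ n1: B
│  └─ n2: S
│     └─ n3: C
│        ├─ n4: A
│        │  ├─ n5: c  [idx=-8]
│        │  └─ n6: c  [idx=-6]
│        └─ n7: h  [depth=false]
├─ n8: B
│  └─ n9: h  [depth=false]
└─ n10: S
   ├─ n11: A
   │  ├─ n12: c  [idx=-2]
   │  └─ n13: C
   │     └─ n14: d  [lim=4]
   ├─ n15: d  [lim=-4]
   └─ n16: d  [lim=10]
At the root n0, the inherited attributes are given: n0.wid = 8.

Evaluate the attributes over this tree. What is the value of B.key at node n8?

false

1. n0.wid = 8  [given at root]
2. n1.cnt = false  [false]
3. n1.lab = true  [S₀.wid > 7]
4. n2.wid = 2  [2]
5. n4.lim = "uw"  ["uw"]
6. n5.idx = -8  [terminal]
7. n6.idx = -6  [terminal]
8. n4.wid = 10  [c₀.idx + c₁.idx + 24]
9. n7.depth = false  [terminal]
10. n3.wid = 10  [10]
11. n3.live = false  [A.wid > 10]
12. n3.idx = 30  [A.wid + 20]
13. n3.sig = 23  [A.wid + 13]
14. n2.idx = "ky"  ["ky"]
15. n1.key = false  [B.cnt and B.lab]
16. n8.cnt = true  [B₀.key == false]
17. n8.lab = true  [B₀.key == false]
18. n9.depth = false  [terminal]
19. n8.key = false  [h.depth and B.lab]
20. n10.wid = -3  [-3]
21. n11.lim = "nn"  ["nn"]
22. n12.idx = -2  [terminal]
23. n14.lim = 4  [terminal]
24. n13.wid = -2  [d.lim - 6]
25. n13.live = true  [true]
26. n13.idx = -6  [-6]
27. n13.sig = 4  [d.lim]
28. n11.wid = 30  [30]
29. n15.lim = -4  [terminal]
30. n16.lim = 10  [terminal]
31. n10.idx = "rr"  ["rr"]
32. n0.idx = "rrq"  [S₁.idx ++ "q"]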